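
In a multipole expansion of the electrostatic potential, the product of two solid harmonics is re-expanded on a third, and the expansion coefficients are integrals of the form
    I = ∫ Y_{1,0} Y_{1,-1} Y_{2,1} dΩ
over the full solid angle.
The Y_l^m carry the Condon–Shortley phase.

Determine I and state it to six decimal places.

m-sum 0 ✓  L=4 even ✓  0≤2≤2 ✓
Π(2lᵢ+1) = 3×3×5 = 45
triangle coeff Δ(1,1,2) = 1/30
Σ_t [0,0]: t=0:+1/1 = 1/1
(3j)²=2/15 [(1 1 2; 0 0 0)], sign=+1
Σ_t [0,0]: t=0:+1/2 = 1/2
(3j)²=1/10 [(1 1 2; 0 -1 1)], sign=-1
⇒ 4πI² = 3/5
I = (-1)√(3/5/(4π)) = -0.21850969

-0.218510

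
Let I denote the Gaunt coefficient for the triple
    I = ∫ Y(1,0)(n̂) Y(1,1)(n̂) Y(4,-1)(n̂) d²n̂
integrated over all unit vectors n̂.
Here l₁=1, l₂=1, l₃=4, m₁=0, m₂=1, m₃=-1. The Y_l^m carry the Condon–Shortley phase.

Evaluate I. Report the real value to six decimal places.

0.000000

|1−1|≤4≤1+1 violated ⇒ I = 0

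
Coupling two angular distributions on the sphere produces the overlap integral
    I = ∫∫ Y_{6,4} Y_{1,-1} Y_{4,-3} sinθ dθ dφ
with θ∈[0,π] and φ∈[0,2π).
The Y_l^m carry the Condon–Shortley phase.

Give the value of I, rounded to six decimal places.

0.000000

l₃=4 ∉ [5,7] — triangle fails ⇒ I = 0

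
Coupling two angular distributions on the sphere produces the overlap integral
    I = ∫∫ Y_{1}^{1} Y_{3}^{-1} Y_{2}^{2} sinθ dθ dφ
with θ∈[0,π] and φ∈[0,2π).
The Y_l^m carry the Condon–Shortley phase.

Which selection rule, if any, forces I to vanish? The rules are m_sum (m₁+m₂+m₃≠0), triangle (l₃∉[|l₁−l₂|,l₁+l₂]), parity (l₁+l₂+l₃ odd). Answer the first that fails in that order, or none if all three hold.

m_sum

m₁+m₂+m₃ = 1 − 1 + 2 = 2  ✗
triangle: |1−3|=2 ≤ l₃=2 ≤ 1+3=4
parity: l₁+l₂+l₃ = 6 is even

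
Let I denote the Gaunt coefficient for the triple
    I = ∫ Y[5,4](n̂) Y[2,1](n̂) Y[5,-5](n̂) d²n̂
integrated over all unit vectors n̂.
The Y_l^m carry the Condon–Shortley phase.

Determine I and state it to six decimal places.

-0.187924

Checks pass: Σm=0; 12 even; l₃=5∈[3,7].
(2·5+1)(2·2+1)(2·5+1) = 605
Δ: 2! 8! 2! / 13! → 1/38610
sum: t=0:+1/2880 t=1:−1/576 t=2:+1/2880 = -1/960
3j²(5 2 5; 0 0 0) = Δ·Π!·Σ² = 10/429  (sign +1)
sum: t=1:−1/80640 = -1/80640
3j²(5 2 5; 4 1 -5) = Δ·Π!·Σ² = 9/286  (sign -1)
combine: 4πI² = 605·10/429·9/286 = 75/169
take √, sign -1: I = -0.18792404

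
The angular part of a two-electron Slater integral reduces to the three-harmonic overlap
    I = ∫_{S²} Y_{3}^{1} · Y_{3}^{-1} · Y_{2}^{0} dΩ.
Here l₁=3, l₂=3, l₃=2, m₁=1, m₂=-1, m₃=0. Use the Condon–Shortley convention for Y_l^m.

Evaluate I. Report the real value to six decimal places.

Rules hold: Σm=0, L=8 even, 0≤2≤6.
N = 7·7·5 = 245
Δ = 4!·2!·2!/9! = 1/3780
Racah Σ t=1..3: t=1:−1/24 t=2:+1/4 t=3:−1/24 = 1/6
⇒ 3j(3 3 2; 0 0 0)² = 4/105, sgn +1
Racah Σ t=0..2: t=0:+1/96 t=1:−1/6 t=2:+1/16 = -3/32
⇒ 3j(3 3 2; 1 -1 0)² = 3/140, sgn -1
4πI² = N·(3j₀)²·(3jₘ)² = 1/5
I = -1·√(0.2/4π) = -0.12615663

-0.126157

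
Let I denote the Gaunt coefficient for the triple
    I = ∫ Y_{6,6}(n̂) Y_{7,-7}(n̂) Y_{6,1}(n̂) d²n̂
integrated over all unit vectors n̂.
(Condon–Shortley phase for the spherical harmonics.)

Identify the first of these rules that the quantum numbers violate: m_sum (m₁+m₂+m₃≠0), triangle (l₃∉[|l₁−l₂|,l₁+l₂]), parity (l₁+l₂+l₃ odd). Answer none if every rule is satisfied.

parity

m₁+m₂+m₃ = 6 − 7 + 1 = 0  ✓
triangle: |6−7|=1 ≤ l₃=6 ≤ 6+7=13  ✓
parity: l₁+l₂+l₃ = 19 is odd  ✗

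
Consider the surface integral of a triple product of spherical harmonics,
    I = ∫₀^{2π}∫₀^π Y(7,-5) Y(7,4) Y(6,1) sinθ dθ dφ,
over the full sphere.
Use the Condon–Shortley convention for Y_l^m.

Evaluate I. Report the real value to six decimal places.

Checks pass: Σm=0; 20 even; l₃=6∈[0,14].
(2·7+1)(2·7+1)(2·6+1) = 2925
Δ: 8! 6! 6! / 21! → 1/2444321880
sum: t=1:−1/2612736000 t=2:+1/20736000 t=3:−1/1658880 t=4:+1/746496 t=5:−1/1658880 t=6:+1/20736000 t=7:−1/2612736000 = 1/4354560
3j²(7 7 6; 0 0 0) = Δ·Π!·Σ² = 1000/138567  (sign +1)
sum: t=6:+1/124416000 t=7:−1/29030400 t=8:+1/69672960 = -1/82944000
3j²(7 7 6; -5 4 1) = Δ·Π!·Σ² = 693/83980  (sign +1)
combine: 4πI² = 2925·1000/138567·693/83980 = 236250/1356277
take √, sign +1: I = 0.11773532

0.117735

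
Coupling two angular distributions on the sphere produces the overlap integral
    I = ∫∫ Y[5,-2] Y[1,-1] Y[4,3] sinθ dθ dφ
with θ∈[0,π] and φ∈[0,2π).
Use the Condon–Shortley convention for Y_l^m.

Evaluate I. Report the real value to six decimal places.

Checks pass: Σm=0; 10 even; l₃=4∈[4,6].
(2·5+1)(2·1+1)(2·4+1) = 297
Δ: 2! 8! 0! / 11! → 1/495
sum: t=1:−1/576 = -1/576
3j²(5 1 4; 0 0 0) = Δ·Π!·Σ² = 5/99  (sign -1)
sum: t=0:+1/10080 = 1/10080
3j²(5 1 4; -2 -1 3) = Δ·Π!·Σ² = 1/165  (sign -1)
combine: 4πI² = 297·5/99·1/165 = 1/11
take √, sign +1: I = 0.08505478

0.085055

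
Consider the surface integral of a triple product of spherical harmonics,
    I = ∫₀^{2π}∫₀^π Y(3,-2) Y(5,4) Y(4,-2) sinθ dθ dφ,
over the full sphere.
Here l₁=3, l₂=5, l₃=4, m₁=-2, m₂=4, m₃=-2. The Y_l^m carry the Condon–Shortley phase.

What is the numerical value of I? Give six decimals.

Checks pass: Σm=0; 12 even; l₃=4∈[2,8].
(2·3+1)(2·5+1)(2·4+1) = 693
Δ: 4! 2! 6! / 13! → 1/180180
sum: t=1:−1/576 t=2:+1/144 t=3:−1/576 = 1/288
3j²(3 5 4; 0 0 0) = Δ·Π!·Σ² = 20/1001  (sign +1)
sum: t=3:−1/8640 t=4:+1/2880 = 1/4320
3j²(3 5 4; -2 4 -2) = Δ·Π!·Σ² = 8/429  (sign +1)
combine: 4πI² = 693·20/1001·8/429 = 480/1859
take √, sign +1: I = 0.14334284

0.143343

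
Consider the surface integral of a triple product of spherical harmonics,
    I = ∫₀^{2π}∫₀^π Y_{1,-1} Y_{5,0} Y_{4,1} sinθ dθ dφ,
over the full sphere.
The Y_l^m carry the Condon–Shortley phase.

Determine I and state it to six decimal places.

Checks pass: Σm=0; 10 even; l₃=4∈[4,6].
(2·1+1)(2·5+1)(2·4+1) = 297
Δ: 2! 0! 8! / 11! → 1/495
sum: t=1:−1/576 = -1/576
3j²(1 5 4; 0 0 0) = Δ·Π!·Σ² = 5/99  (sign -1)
sum: t=2:+1/1440 = 1/1440
3j²(1 5 4; -1 0 1) = Δ·Π!·Σ² = 2/99  (sign -1)
combine: 4πI² = 297·5/99·2/99 = 10/33
take √, sign +1: I = 0.15528807

0.155288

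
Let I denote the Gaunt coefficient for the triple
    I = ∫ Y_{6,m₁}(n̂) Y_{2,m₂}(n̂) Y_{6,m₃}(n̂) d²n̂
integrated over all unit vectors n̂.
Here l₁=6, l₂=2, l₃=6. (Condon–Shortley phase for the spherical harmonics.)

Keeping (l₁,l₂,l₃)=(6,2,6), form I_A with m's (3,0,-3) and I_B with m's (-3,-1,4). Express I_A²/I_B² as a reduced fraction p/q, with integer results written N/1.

Same 6,2,6: normalisation and zero-m 3j drop out of the ratio.
A: Δ: 2! 10! 2! / 15! → 1/90090; sum: t=0:+1/120960 t=1:−1/80640 t=2:+1/1451520 = -1/290304; 3j²(6 2 6; 3 0 -3) = Δ·Π!·Σ² = 5/2002  (sign +1)
B: Δ: 2! 10! 2! / 15! → 1/90090; sum: t=0:+1/725760 t=1:−1/161280 = -1/207360; 3j²(6 2 6; -3 -1 4) = Δ·Π!·Σ² = 7/286  (sign -1)
I_A²/I_B² = (5/2002)/(7/286) = 5/49

5/49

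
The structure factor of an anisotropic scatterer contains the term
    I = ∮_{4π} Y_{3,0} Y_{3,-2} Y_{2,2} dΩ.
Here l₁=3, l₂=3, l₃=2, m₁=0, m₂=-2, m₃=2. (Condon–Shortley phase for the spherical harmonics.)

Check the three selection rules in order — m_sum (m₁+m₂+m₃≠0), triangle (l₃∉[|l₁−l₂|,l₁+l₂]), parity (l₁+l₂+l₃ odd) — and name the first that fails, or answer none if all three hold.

none

Σmᵢ = 0  ✓
l₃∈[|l₁−l₂|,l₁+l₂]=[0,6], have l₃=2  ✓
Σlᵢ = 8 ⇒ even  ✓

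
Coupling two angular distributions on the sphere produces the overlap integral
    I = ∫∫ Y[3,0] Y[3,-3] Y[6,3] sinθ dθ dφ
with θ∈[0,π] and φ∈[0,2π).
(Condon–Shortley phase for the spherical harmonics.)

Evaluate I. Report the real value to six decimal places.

-0.108647

Checks pass: Σm=0; 12 even; l₃=6∈[0,6].
(2·3+1)(2·3+1)(2·6+1) = 637
Δ: 0! 6! 6! / 13! → 1/12012
sum: t=0:+1/1296 = 1/1296
3j²(3 3 6; 0 0 0) = Δ·Π!·Σ² = 100/3003  (sign +1)
sum: t=0:+1/25920 = 1/25920
3j²(3 3 6; 0 -3 3) = Δ·Π!·Σ² = 1/143  (sign -1)
combine: 4πI² = 637·100/3003·1/143 = 700/4719
take √, sign -1: I = -0.10864734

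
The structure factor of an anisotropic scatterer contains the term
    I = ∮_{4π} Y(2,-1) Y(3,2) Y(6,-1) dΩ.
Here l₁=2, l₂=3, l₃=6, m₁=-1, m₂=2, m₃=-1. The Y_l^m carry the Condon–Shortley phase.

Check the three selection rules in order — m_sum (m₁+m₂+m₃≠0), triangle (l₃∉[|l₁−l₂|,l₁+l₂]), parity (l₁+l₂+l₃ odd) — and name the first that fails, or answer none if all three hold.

m₁+m₂+m₃ = -1 + 2 − 1 = 0  ✓
triangle: |2−3|=1 ≤ l₃=6 ≤ 2+3=5  ✗
parity: l₁+l₂+l₃ = 11 is odd

triangle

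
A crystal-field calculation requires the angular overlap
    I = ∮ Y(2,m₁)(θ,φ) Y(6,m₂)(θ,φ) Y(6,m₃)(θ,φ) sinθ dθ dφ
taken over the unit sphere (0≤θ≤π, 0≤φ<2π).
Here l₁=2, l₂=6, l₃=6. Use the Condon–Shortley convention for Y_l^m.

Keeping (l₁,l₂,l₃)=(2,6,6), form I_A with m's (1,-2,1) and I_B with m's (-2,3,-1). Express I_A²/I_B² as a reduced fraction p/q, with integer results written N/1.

Shared (l₁,l₂,l₃)=(2,6,6): N and (l;000)² cancel in I_A²/I_B².
A: Δ = 2!·2!·10!/15! = 1/90090; Racah Σ t=0..1: t=0:+1/34560 t=1:−1/60480 = 1/80640; ⇒ 3j(2 6 6; 1 -2 1)² = 6/1001, sgn -1
B: Δ = 2!·2!·10!/15! = 1/90090; Racah Σ t=2..2: t=2:+1/120960 = 1/120960; ⇒ 3j(2 6 6; -2 3 -1)² = 24/1001, sgn -1
I_A²/I_B² = (6/1001)/(24/1001) = 1/4

1/4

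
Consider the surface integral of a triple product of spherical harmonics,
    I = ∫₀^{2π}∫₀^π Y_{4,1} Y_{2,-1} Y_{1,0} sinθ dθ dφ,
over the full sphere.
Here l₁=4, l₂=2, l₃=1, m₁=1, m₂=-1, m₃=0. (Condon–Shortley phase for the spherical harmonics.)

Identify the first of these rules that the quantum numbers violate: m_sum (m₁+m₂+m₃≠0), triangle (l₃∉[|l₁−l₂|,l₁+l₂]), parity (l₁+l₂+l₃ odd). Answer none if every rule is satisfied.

triangle

m₁+m₂+m₃ = 1 − 1 + 0 = 0  ✓
triangle: |4−2|=2 ≤ l₃=1 ≤ 4+2=6  ✗
parity: l₁+l₂+l₃ = 7 is odd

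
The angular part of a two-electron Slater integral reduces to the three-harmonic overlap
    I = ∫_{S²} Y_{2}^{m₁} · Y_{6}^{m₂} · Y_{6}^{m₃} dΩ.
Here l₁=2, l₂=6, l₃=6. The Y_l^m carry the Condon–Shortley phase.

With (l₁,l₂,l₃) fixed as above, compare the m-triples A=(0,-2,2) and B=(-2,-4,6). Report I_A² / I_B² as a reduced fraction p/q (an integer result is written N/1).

25/11

l's match ⇒ only the (l;m) 3-j factors differ between A and B.
A: triangle coeff Δ(2,6,6) = 1/90090; Σ_t [0,2]: t=0:+1/69120 t=1:−1/30240 t=2:+1/322560 = -1/64512; (3j)²=10/1001 [(2 6 6; 0 -2 2)], sign=-1
B: triangle coeff Δ(2,6,6) = 1/90090; Σ_t [2,2]: t=2:+1/14515200 = 1/14515200; (3j)²=2/455 [(2 6 6; -2 -4 6)], sign=+1
I_A²/I_B² = (10/1001)/(2/455) = 25/11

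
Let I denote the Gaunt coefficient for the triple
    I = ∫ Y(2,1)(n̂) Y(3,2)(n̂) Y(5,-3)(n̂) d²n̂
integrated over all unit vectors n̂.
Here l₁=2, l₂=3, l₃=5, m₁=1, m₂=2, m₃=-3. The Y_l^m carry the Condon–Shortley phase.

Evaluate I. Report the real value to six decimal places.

Checks pass: Σm=0; 10 even; l₃=5∈[1,5].
(2·2+1)(2·3+1)(2·5+1) = 385
Δ: 0! 4! 6! / 11! → 1/2310
sum: t=0:+1/144 = 1/144
3j²(2 3 5; 0 0 0) = Δ·Π!·Σ² = 10/231  (sign -1)
sum: t=0:+1/720 = 1/720
3j²(2 3 5; 1 2 -3) = Δ·Π!·Σ² = 8/165  (sign +1)
combine: 4πI² = 385·10/231·8/165 = 80/99
take √, sign -1: I = -0.25358436

-0.253584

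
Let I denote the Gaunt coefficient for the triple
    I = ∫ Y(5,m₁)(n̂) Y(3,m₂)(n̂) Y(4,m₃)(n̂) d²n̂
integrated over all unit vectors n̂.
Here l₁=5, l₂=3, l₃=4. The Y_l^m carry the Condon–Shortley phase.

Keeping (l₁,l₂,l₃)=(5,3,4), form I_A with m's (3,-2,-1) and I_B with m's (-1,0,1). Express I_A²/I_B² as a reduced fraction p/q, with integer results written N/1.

l's match ⇒ only the (l;m) 3-j factors differ between A and B.
A: triangle coeff Δ(5,3,4) = 1/180180; Σ_t [0,1]: t=0:+1/1152 t=1:−1/1440 = 1/5760; (3j)²=1/858 [(5 3 4; 3 -2 -1)], sign=-1
B: triangle coeff Δ(5,3,4) = 1/180180; Σ_t [1,3]: t=1:−1/1440 t=2:+1/192 t=3:−1/432 = 19/8640; (3j)²=361/30030 [(5 3 4; -1 0 1)], sign=-1
I_A²/I_B² = (1/858)/(361/30030) = 35/361

35/361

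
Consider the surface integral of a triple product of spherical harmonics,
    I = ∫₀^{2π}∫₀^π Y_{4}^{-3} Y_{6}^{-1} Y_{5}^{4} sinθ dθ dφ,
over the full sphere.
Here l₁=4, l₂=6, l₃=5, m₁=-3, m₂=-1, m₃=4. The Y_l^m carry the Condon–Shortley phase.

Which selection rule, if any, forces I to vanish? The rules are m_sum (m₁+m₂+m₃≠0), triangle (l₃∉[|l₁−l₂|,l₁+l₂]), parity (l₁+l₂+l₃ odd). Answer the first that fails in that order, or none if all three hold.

azimuthal sum: -3 − 1 + 4 = 0  ✓
2 ≤ 5 ≤ 10 (triangle on l)  ✓
L = 4 + 6 + 5 = 15 (odd)  ✗

parity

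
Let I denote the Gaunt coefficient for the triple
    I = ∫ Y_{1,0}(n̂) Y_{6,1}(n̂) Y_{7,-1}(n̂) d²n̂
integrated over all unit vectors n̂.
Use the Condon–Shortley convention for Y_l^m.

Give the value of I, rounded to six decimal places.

-0.242415

m-sum 0 ✓  L=14 even ✓  5≤7≤7 ✓
Π(2lᵢ+1) = 3×13×15 = 585
triangle coeff Δ(1,6,7) = 1/1365
Σ_t [0,0]: t=0:+1/518400 = 1/518400
(3j)²=7/195 [(1 6 7; 0 0 0)], sign=-1
Σ_t [0,0]: t=0:+1/604800 = 1/604800
(3j)²=16/455 [(1 6 7; 0 1 -1)], sign=+1
⇒ 4πI² = 48/65
I = (-1)√(48/65/(4π)) = -0.24241473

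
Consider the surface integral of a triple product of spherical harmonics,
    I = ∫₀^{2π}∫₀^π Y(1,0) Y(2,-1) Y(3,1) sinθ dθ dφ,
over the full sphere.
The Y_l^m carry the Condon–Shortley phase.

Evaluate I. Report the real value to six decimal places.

-0.233597

Rules hold: Σm=0, L=6 even, 1≤3≤3.
N = 3·5·7 = 105
Δ = 0!·2!·4!/7! = 1/105
Racah Σ t=0..0: t=0:+1/4 = 1/4
⇒ 3j(1 2 3; 0 0 0)² = 3/35, sgn -1
Racah Σ t=0..0: t=0:+1/6 = 1/6
⇒ 3j(1 2 3; 0 -1 1)² = 8/105, sgn +1
4πI² = N·(3j₀)²·(3jₘ)² = 24/35
I = -1·√(0.685714/4π) = -0.23359668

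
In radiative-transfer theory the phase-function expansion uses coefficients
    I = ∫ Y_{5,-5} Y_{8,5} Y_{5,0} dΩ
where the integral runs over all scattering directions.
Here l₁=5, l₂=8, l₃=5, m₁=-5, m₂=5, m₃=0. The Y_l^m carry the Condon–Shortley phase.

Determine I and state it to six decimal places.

0.163955

Rules hold: Σm=0, L=18 even, 3≤5≤13.
N = 11·17·11 = 2057
Δ = 8!·2!·8!/19! = 1/37413090
Racah Σ t=3..5: t=3:−1/1036800 t=4:+1/331776 t=5:−1/1036800 = 1/921600
⇒ 3j(5 8 5; 0 0 0)² = 490/46189, sgn -1
Racah Σ t=8..8: t=8:+1/58060800 = 1/58060800
⇒ 3j(5 8 5; -5 5 0)² = 5/323, sgn -1
4πI² = N·(3j₀)²·(3jₘ)² = 26950/79781
I = +1·√(0.3378/4π) = 0.16395502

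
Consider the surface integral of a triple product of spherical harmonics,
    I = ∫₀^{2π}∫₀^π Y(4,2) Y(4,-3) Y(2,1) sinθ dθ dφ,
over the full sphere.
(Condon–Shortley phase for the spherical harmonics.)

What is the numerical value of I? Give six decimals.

Checks pass: Σm=0; 10 even; l₃=2∈[0,8].
(2·4+1)(2·4+1)(2·2+1) = 405
Δ: 6! 2! 2! / 11! → 1/13860
sum: t=2:+1/192 t=3:−1/36 t=4:+1/192 = -5/288
3j²(4 4 2; 0 0 0) = Δ·Π!·Σ² = 20/693  (sign -1)
sum: t=0:+1/1440 t=1:−1/240 = -1/288
3j²(4 4 2; 2 -3 1) = Δ·Π!·Σ² = 5/132  (sign +1)
combine: 4πI² = 405·20/693·5/132 = 375/847
take √, sign -1: I = -0.18770204

-0.187702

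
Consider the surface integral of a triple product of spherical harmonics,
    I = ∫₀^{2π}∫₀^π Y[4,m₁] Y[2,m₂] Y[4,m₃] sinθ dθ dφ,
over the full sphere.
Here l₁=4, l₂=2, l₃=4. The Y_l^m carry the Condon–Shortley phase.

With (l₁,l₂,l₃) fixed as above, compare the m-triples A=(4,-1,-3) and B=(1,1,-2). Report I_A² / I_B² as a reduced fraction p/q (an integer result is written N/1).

196/81

Same 4,2,4: normalisation and zero-m 3j drop out of the ratio.
A: Δ: 2! 6! 2! / 11! → 1/13860; sum: t=0:+1/1440 = 1/1440; 3j²(4 2 4; 4 -1 -3) = Δ·Π!·Σ² = 7/165  (sign -1)
B: Δ: 2! 6! 2! / 11! → 1/13860; sum: t=1:−1/96 t=2:+1/240 = -1/160; 3j²(4 2 4; 1 1 -2) = Δ·Π!·Σ² = 27/1540  (sign -1)
I_A²/I_B² = (7/165)/(27/1540) = 196/81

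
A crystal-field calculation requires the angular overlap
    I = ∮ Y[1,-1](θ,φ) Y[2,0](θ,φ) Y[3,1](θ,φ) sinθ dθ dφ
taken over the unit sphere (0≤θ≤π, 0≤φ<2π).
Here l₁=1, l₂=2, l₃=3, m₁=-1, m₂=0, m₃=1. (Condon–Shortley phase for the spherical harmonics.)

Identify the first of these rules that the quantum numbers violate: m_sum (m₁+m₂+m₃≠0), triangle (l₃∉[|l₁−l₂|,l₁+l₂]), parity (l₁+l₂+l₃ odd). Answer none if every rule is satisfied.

none

Σmᵢ = 0  ✓
l₃∈[|l₁−l₂|,l₁+l₂]=[1,3], have l₃=3  ✓
Σlᵢ = 6 ⇒ even  ✓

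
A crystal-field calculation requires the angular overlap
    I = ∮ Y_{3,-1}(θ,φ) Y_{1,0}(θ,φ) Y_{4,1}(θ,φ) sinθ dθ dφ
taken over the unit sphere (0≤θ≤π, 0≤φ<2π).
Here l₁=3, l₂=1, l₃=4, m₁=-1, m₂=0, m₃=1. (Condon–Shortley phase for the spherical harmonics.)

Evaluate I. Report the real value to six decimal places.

Rules hold: Σm=0, L=8 even, 2≤4≤4.
N = 7·3·9 = 189
Δ = 0!·6!·2!/9! = 1/252
Racah Σ t=0..0: t=0:+1/36 = 1/36
⇒ 3j(3 1 4; 0 0 0)² = 4/63, sgn +1
Racah Σ t=0..0: t=0:+1/48 = 1/48
⇒ 3j(3 1 4; -1 0 1)² = 5/84, sgn -1
4πI² = N·(3j₀)²·(3jₘ)² = 5/7
I = -1·√(0.714286/4π) = -0.23841361

-0.238414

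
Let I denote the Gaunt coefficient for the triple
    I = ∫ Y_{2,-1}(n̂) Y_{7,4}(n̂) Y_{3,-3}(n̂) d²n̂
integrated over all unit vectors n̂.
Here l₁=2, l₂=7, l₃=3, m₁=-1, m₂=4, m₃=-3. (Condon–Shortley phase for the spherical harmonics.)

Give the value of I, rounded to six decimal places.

l₃=3 ∉ [5,9] — triangle fails ⇒ I = 0

0.000000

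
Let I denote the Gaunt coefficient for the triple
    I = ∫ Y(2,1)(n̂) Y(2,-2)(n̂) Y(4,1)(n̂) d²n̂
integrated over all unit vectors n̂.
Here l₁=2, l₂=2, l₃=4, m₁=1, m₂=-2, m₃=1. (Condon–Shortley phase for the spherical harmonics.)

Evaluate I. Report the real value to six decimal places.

-0.090112

Rules hold: Σm=0, L=8 even, 0≤4≤4.
N = 5·5·9 = 225
Δ = 0!·4!·4!/9! = 1/630
Racah Σ t=0..0: t=0:+1/16 = 1/16
⇒ 3j(2 2 4; 0 0 0)² = 2/35, sgn +1
Racah Σ t=0..0: t=0:+1/144 = 1/144
⇒ 3j(2 2 4; 1 -2 1)² = 1/126, sgn -1
4πI² = N·(3j₀)²·(3jₘ)² = 5/49
I = -1·√(0.102041/4π) = -0.09011188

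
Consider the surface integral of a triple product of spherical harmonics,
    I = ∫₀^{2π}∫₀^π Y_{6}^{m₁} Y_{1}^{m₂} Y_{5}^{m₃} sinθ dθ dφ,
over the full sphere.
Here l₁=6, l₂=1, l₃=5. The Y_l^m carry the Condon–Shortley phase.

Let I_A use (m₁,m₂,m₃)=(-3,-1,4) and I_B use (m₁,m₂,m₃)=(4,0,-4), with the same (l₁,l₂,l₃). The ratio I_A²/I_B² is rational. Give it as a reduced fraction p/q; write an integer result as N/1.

l's match ⇒ only the (l;m) 3-j factors differ between A and B.
A: triangle coeff Δ(6,1,5) = 1/858; Σ_t [0,0]: t=0:+1/725760 = 1/725760; (3j)²=1/286 [(6 1 5; -3 -1 4)], sign=-1
B: triangle coeff Δ(6,1,5) = 1/858; Σ_t [1,1]: t=1:−1/362880 = -1/362880; (3j)²=10/429 [(6 1 5; 4 0 -4)], sign=+1
I_A²/I_B² = (1/286)/(10/429) = 3/20

3/20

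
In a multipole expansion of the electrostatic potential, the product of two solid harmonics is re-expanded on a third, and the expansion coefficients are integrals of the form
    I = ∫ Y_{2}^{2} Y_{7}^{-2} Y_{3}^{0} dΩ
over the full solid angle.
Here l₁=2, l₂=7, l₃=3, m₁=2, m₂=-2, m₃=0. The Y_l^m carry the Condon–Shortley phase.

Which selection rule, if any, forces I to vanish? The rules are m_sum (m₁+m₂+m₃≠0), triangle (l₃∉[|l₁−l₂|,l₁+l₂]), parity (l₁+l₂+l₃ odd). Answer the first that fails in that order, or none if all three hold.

triangle

Σmᵢ = 0  ✓
l₃∈[|l₁−l₂|,l₁+l₂]=[5,9], have l₃=3  ✗
Σlᵢ = 12 ⇒ even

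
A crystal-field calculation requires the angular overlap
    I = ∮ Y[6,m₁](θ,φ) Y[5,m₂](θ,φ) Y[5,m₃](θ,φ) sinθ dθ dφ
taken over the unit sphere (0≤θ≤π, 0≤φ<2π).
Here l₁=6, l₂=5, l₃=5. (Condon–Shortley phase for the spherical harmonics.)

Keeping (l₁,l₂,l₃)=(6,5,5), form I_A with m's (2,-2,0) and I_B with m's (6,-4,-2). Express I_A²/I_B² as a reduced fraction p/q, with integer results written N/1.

50/693

Same 6,5,5: normalisation and zero-m 3j drop out of the ratio.
A: Δ: 6! 6! 4! / 17! → 1/28588560; sum: t=0:+1/207360 t=1:−1/17280 t=2:+1/13824 t=3:−1/103680 = 1/103680; 3j²(6 5 5; 2 -2 0) = Δ·Π!·Σ² = 10/7293  (sign -1)
B: Δ: 6! 6! 4! / 17! → 1/28588560; sum: t=0:+1/3110400 = 1/3110400; 3j²(6 5 5; 6 -4 -2) = Δ·Π!·Σ² = 21/1105  (sign -1)
I_A²/I_B² = (10/7293)/(21/1105) = 50/693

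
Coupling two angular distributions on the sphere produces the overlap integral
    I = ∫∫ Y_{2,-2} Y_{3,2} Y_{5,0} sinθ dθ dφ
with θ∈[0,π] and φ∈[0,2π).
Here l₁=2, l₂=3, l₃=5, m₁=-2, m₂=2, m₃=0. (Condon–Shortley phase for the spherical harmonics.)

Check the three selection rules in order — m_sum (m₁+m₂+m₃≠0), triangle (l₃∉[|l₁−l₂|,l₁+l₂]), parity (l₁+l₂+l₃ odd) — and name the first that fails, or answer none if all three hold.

m₁+m₂+m₃ = -2 + 2 + 0 = 0  ✓
triangle: |2−3|=1 ≤ l₃=5 ≤ 2+3=5  ✓
parity: l₁+l₂+l₃ = 10 is even  ✓

none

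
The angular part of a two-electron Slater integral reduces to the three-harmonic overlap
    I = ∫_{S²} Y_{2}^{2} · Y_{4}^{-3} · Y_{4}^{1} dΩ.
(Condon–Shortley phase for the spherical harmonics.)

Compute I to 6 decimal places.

Rules hold: Σm=0, L=10 even, 2≤4≤6.
N = 5·9·9 = 405
Δ = 2!·2!·6!/11! = 1/13860
Racah Σ t=0..2: t=0:+1/192 t=1:−1/36 t=2:+1/192 = -5/288
⇒ 3j(2 4 4; 0 0 0)² = 20/693, sgn -1
Racah Σ t=0..0: t=0:+1/480 = 1/480
⇒ 3j(2 4 4; 2 -3 1)² = 3/110, sgn -1
4πI² = N·(3j₀)²·(3jₘ)² = 270/847
I = +1·√(0.318772/4π) = 0.15927046

0.159270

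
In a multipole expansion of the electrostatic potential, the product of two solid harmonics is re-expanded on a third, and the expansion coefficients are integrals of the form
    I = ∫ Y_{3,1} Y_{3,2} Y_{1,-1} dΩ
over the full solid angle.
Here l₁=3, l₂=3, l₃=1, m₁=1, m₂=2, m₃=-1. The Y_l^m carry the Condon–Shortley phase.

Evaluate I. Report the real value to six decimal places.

0.000000

Σmᵢ = 2 ≠ 0, so the φ-integral vanishes; I = 0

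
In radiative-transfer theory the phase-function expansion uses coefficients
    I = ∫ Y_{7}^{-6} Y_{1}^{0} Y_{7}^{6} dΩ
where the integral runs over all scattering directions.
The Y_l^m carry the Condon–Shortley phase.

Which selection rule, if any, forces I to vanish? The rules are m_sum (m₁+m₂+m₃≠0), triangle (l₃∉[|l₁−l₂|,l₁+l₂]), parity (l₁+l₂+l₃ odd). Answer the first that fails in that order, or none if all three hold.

parity

azimuthal sum: -6 + 0 + 6 = 0  ✓
6 ≤ 7 ≤ 8 (triangle on l)  ✓
L = 7 + 1 + 7 = 15 (odd)  ✗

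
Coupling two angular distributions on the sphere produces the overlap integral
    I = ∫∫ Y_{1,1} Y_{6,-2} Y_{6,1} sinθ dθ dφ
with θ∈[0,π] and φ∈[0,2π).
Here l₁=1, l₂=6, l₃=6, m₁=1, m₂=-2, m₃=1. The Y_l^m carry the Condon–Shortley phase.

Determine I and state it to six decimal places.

0.000000

Σlᵢ=13 odd — θ-integrand is odd under cosθ→−cosθ; I=0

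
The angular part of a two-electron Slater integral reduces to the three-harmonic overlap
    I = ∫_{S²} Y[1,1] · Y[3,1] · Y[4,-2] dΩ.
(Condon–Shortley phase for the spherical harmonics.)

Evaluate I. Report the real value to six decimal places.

0.238414

Rules hold: Σm=0, L=8 even, 2≤4≤4.
N = 3·7·9 = 189
Δ = 0!·2!·6!/9! = 1/252
Racah Σ t=0..0: t=0:+1/36 = 1/36
⇒ 3j(1 3 4; 0 0 0)² = 4/63, sgn +1
Racah Σ t=0..0: t=0:+1/96 = 1/96
⇒ 3j(1 3 4; 1 1 -2)² = 5/84, sgn +1
4πI² = N·(3j₀)²·(3jₘ)² = 5/7
I = +1·√(0.714286/4π) = 0.23841361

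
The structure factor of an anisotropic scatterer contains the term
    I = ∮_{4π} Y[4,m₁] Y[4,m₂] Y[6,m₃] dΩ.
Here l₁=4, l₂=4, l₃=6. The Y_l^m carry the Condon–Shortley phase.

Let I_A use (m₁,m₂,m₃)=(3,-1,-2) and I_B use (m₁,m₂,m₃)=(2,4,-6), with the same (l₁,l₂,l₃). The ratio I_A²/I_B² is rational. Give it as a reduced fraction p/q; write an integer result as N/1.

45/44

Shared (l₁,l₂,l₃)=(4,4,6): N and (l;000)² cancel in I_A²/I_B².
A: Δ = 2!·6!·6!/15! = 1/1261260; Racah Σ t=0..1: t=0:+1/8640 t=1:−1/34560 = 1/11520; ⇒ 3j(4 4 6; 3 -1 -2)² = 3/143, sgn +1
B: Δ = 2!·6!·6!/15! = 1/1261260; Racah Σ t=2..2: t=2:+1/1036800 = 1/1036800; ⇒ 3j(4 4 6; 2 4 -6)² = 4/195, sgn +1
I_A²/I_B² = (3/143)/(4/195) = 45/44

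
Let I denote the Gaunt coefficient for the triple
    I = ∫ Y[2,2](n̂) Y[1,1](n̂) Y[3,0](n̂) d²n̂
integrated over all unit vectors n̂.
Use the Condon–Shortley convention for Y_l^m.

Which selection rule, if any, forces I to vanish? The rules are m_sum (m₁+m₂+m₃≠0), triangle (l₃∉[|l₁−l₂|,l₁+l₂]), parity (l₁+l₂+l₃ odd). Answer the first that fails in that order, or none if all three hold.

azimuthal sum: 2 + 1 + 0 = 3  ✗
1 ≤ 3 ≤ 3 (triangle on l)
L = 2 + 1 + 3 = 6 (even)

m_sum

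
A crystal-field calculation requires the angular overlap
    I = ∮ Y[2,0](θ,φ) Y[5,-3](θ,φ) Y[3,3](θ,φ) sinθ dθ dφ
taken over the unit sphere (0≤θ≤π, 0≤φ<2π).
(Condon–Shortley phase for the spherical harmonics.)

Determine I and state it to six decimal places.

-0.126792

Rules hold: Σm=0, L=10 even, 3≤3≤7.
N = 5·11·7 = 385
Δ = 4!·0!·6!/11! = 1/2310
Racah Σ t=2..2: t=2:+1/144 = 1/144
⇒ 3j(2 5 3; 0 0 0)² = 10/231, sgn -1
Racah Σ t=2..2: t=2:+1/2880 = 1/2880
⇒ 3j(2 5 3; 0 -3 3)² = 2/165, sgn +1
4πI² = N·(3j₀)²·(3jₘ)² = 20/99
I = -1·√(0.20202/4π) = -0.12679218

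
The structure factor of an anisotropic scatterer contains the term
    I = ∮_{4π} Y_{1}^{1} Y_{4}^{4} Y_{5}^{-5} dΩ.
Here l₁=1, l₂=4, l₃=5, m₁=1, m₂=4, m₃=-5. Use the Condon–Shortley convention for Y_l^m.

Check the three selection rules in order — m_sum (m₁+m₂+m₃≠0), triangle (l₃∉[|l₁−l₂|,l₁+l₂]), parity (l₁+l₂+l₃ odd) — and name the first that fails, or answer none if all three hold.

none

Σmᵢ = 0  ✓
l₃∈[|l₁−l₂|,l₁+l₂]=[3,5], have l₃=5  ✓
Σlᵢ = 10 ⇒ even  ✓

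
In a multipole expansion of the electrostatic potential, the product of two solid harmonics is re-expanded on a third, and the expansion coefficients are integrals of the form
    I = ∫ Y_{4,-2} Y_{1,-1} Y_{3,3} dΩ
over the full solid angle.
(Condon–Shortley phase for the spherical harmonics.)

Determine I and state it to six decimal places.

Checks pass: Σm=0; 8 even; l₃=3∈[3,5].
(2·4+1)(2·1+1)(2·3+1) = 189
Δ: 2! 6! 0! / 9! → 1/252
sum: t=1:−1/36 = -1/36
3j²(4 1 3; 0 0 0) = Δ·Π!·Σ² = 4/63  (sign +1)
sum: t=0:+1/1440 = 1/1440
3j²(4 1 3; -2 -1 3) = Δ·Π!·Σ² = 1/252  (sign +1)
combine: 4πI² = 189·4/63·1/252 = 1/21
take √, sign +1: I = 0.06155813

0.061558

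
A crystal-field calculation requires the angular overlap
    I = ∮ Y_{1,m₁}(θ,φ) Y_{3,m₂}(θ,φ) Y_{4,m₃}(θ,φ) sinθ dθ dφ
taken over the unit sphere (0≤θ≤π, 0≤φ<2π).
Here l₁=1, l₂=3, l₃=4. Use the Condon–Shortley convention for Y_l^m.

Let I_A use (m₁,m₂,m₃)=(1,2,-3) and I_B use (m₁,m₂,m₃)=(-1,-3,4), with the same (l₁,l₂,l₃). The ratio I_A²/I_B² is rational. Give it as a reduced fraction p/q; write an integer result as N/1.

3/4

Shared (l₁,l₂,l₃)=(1,3,4): N and (l;000)² cancel in I_A²/I_B².
A: Δ = 0!·2!·6!/9! = 1/252; Racah Σ t=0..0: t=0:+1/240 = 1/240; ⇒ 3j(1 3 4; 1 2 -3)² = 1/12, sgn -1
B: Δ = 0!·2!·6!/9! = 1/252; Racah Σ t=0..0: t=0:+1/1440 = 1/1440; ⇒ 3j(1 3 4; -1 -3 4)² = 1/9, sgn +1
I_A²/I_B² = (1/12)/(1/9) = 3/4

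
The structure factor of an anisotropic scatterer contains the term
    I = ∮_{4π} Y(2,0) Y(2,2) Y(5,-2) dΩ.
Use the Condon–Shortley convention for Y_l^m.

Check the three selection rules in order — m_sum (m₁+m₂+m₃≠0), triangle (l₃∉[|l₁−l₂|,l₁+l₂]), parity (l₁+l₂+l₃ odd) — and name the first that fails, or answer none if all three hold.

azimuthal sum: 0 + 2 − 2 = 0  ✓
0 ≤ 5 ≤ 4 (triangle on l)  ✗
L = 2 + 2 + 5 = 9 (odd)

triangle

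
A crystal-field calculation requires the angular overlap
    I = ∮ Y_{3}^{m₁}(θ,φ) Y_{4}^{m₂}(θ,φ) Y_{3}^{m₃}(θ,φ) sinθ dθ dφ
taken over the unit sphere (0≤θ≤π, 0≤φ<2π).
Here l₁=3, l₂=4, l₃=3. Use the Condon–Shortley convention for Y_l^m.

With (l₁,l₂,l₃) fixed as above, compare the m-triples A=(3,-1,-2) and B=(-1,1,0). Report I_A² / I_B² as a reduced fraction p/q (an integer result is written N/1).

l's match ⇒ only the (l;m) 3-j factors differ between A and B.
A: triangle coeff Δ(3,4,3) = 1/34650; Σ_t [0,0]: t=0:+1/288 = 1/288; (3j)²=5/231 [(3 4 3; 3 -1 -2)], sign=-1
B: triangle coeff Δ(3,4,3) = 1/34650; Σ_t [2,4]: t=2:+1/48 t=3:−1/24 t=4:+1/288 = -5/288; (3j)²=5/462 [(3 4 3; -1 1 0)], sign=+1
I_A²/I_B² = (5/231)/(5/462) = 2/1

2/1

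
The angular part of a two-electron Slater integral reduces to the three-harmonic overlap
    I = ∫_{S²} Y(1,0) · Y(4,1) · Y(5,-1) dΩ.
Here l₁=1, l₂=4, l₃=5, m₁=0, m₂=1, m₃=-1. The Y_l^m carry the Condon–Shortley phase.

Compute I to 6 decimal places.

-0.240571

m-sum 0 ✓  L=10 even ✓  3≤5≤5 ✓
Π(2lᵢ+1) = 3×9×11 = 297
triangle coeff Δ(1,4,5) = 1/495
Σ_t [0,0]: t=0:+1/576 = 1/576
(3j)²=5/99 [(1 4 5; 0 0 0)], sign=-1
Σ_t [0,0]: t=0:+1/720 = 1/720
(3j)²=8/165 [(1 4 5; 0 1 -1)], sign=+1
⇒ 4πI² = 8/11
I = (-1)√(8/11/(4π)) = -0.24057125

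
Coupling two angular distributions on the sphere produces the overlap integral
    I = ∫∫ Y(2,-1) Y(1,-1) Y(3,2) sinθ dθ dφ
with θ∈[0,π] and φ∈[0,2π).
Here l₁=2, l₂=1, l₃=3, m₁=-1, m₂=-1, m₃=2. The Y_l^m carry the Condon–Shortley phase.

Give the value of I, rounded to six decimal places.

0.261169

m-sum 0 ✓  L=6 even ✓  1≤3≤3 ✓
Π(2lᵢ+1) = 5×3×7 = 105
triangle coeff Δ(2,1,3) = 1/105
Σ_t [0,0]: t=0:+1/4 = 1/4
(3j)²=3/35 [(2 1 3; 0 0 0)], sign=-1
Σ_t [0,0]: t=0:+1/12 = 1/12
(3j)²=2/21 [(2 1 3; -1 -1 2)], sign=-1
⇒ 4πI² = 6/7
I = (+1)√(6/7/(4π)) = 0.26116903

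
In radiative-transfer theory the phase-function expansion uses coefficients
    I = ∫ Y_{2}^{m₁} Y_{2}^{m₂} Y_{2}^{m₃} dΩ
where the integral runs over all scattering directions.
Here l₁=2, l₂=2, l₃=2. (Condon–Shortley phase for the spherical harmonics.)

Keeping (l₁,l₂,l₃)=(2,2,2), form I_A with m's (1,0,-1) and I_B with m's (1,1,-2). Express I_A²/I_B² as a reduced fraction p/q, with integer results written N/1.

l's match ⇒ only the (l;m) 3-j factors differ between A and B.
A: triangle coeff Δ(2,2,2) = 1/630; Σ_t [0,1]: t=0:+1/4 t=1:−1/2 = -1/4; (3j)²=1/70 [(2 2 2; 1 0 -1)], sign=+1
B: triangle coeff Δ(2,2,2) = 1/630; Σ_t [1,1]: t=1:−1/4 = -1/4; (3j)²=3/35 [(2 2 2; 1 1 -2)], sign=-1
I_A²/I_B² = (1/70)/(3/35) = 1/6

1/6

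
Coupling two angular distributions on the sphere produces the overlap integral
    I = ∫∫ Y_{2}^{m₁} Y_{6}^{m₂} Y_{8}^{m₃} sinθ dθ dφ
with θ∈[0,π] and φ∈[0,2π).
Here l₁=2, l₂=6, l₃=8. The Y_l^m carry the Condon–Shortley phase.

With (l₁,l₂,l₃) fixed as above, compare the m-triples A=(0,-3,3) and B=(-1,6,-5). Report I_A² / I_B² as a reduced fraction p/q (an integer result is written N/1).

Same 2,6,8: normalisation and zero-m 3j drop out of the ratio.
A: Δ: 0! 4! 12! / 17! → 1/30940; sum: t=0:+1/8709120 = 1/8709120; 3j²(2 6 8; 0 -3 3) = Δ·Π!·Σ² = 55/3094  (sign -1)
B: Δ: 0! 4! 12! / 17! → 1/30940; sum: t=0:+1/2874009600 = 1/2874009600; 3j²(2 6 8; -1 6 -5) = Δ·Π!·Σ² = 1/2380  (sign -1)
I_A²/I_B² = (55/3094)/(1/2380) = 550/13

550/13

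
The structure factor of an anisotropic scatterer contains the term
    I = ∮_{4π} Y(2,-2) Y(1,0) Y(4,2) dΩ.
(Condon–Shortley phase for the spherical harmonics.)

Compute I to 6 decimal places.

0.000000

|2−1|≤4≤2+1 violated ⇒ I = 0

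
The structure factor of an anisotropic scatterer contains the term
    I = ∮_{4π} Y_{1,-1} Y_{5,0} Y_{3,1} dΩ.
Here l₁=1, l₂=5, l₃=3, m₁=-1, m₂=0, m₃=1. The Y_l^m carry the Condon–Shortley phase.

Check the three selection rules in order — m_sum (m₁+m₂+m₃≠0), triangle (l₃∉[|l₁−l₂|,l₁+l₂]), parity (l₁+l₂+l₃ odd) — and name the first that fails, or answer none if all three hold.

azimuthal sum: -1 + 0 + 1 = 0  ✓
4 ≤ 3 ≤ 6 (triangle on l)  ✗
L = 1 + 5 + 3 = 9 (odd)

triangle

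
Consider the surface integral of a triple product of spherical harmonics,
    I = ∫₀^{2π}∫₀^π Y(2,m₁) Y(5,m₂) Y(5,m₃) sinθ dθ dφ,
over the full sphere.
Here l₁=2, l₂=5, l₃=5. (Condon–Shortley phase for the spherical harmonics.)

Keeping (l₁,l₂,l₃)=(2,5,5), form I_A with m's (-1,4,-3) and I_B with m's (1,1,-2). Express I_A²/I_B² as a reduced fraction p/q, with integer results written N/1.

7/2

Shared (l₁,l₂,l₃)=(2,5,5): N and (l;000)² cancel in I_A²/I_B².
A: Δ = 2!·2!·8!/13! = 1/38610; Racah Σ t=1..2: t=1:−1/80640 t=2:+1/10080 = 1/11520; ⇒ 3j(2 5 5; -1 4 -3)² = 49/1430, sgn +1
B: Δ = 2!·2!·8!/13! = 1/38610; Racah Σ t=0..1: t=0:+1/2880 t=1:−1/1440 = -1/2880; ⇒ 3j(2 5 5; 1 1 -2)² = 7/715, sgn +1
I_A²/I_B² = (49/1430)/(7/715) = 7/2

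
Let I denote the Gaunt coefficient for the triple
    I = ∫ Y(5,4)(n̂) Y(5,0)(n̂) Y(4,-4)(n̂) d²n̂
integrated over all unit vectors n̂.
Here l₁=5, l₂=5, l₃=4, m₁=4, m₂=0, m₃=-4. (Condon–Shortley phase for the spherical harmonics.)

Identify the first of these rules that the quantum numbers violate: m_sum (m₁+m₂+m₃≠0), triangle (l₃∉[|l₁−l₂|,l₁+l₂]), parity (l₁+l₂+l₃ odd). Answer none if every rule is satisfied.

none

azimuthal sum: 4 + 0 − 4 = 0  ✓
0 ≤ 4 ≤ 10 (triangle on l)  ✓
L = 5 + 5 + 4 = 14 (even)  ✓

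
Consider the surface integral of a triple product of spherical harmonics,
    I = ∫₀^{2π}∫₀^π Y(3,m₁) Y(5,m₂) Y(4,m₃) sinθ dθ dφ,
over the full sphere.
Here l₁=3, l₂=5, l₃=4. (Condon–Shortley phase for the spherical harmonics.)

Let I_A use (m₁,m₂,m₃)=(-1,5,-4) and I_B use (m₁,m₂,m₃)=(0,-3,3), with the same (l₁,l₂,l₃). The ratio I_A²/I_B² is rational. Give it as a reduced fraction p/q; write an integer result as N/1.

Same 3,5,4: normalisation and zero-m 3j drop out of the ratio.
A: Δ: 4! 2! 6! / 13! → 1/180180; sum: t=4:+1/34560 = 1/34560; 3j²(3 5 4; -1 5 -4) = Δ·Π!·Σ² = 14/429  (sign +1)
B: Δ: 4! 2! 6! / 13! → 1/180180; sum: t=1:−1/1440 t=2:+1/2880 = -1/2880; 3j²(3 5 4; 0 -3 3) = Δ·Π!·Σ² = 7/715  (sign +1)
I_A²/I_B² = (14/429)/(7/715) = 10/3

10/3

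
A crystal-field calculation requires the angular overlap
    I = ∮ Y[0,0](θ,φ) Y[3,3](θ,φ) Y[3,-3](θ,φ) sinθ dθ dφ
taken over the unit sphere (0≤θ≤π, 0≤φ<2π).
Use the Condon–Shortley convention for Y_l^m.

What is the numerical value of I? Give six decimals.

-0.282095

Rules hold: Σm=0, L=6 even, 3≤3≤3.
N = 1·7·7 = 49
Δ = 0!·0!·6!/7! = 1/7
Racah Σ t=0..0: t=0:+1/36 = 1/36
⇒ 3j(0 3 3; 0 0 0)² = 1/7, sgn -1
Racah Σ t=0..0: t=0:+1/720 = 1/720
⇒ 3j(0 3 3; 0 3 -3)² = 1/7, sgn +1
4πI² = N·(3j₀)²·(3jₘ)² = 1/1
I = -1·√(1/4π) = -0.28209479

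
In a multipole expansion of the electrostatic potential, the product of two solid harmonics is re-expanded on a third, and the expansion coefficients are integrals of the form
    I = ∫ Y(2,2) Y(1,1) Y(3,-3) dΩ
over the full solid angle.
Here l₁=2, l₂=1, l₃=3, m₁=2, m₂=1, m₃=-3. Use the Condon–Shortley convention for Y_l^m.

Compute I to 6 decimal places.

-0.319865

Checks pass: Σm=0; 6 even; l₃=3∈[1,3].
(2·2+1)(2·1+1)(2·3+1) = 105
Δ: 0! 4! 2! / 7! → 1/105
sum: t=0:+1/4 = 1/4
3j²(2 1 3; 0 0 0) = Δ·Π!·Σ² = 3/35  (sign -1)
sum: t=0:+1/48 = 1/48
3j²(2 1 3; 2 1 -3) = Δ·Π!·Σ² = 1/7  (sign +1)
combine: 4πI² = 105·3/35·1/7 = 9/7
take √, sign -1: I = -0.31986543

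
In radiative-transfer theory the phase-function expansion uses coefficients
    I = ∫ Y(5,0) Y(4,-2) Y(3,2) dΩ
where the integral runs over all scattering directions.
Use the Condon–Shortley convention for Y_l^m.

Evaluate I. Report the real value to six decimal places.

-0.171327

Rules hold: Σm=0, L=12 even, 1≤3≤9.
N = 11·9·7 = 693
Δ = 6!·4!·2!/13! = 1/180180
Racah Σ t=2..4: t=2:+1/576 t=3:−1/144 t=4:+1/576 = -1/288
⇒ 3j(5 4 3; 0 0 0)² = 20/1001, sgn +1
Racah Σ t=1..2: t=1:−1/2880 t=2:+1/576 = 1/720
⇒ 3j(5 4 3; 0 -2 2)² = 80/3003, sgn -1
4πI² = N·(3j₀)²·(3jₘ)² = 4800/13013
I = -1·√(0.368862/4π) = -0.17132746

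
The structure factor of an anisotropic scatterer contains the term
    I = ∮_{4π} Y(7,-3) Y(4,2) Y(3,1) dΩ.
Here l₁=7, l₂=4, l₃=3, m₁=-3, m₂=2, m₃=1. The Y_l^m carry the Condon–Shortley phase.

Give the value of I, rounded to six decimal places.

-0.239176

m-sum 0 ✓  L=14 even ✓  3≤3≤11 ✓
Π(2lᵢ+1) = 15×9×7 = 945
triangle coeff Δ(7,4,3) = 1/45045
Σ_t [4,4]: t=4:+1/20736 = 1/20736
(3j)²=35/1287 [(7 4 3; 0 0 0)], sign=-1
Σ_t [6,6]: t=6:+1/69120 = 1/69120
(3j)²=4/143 [(7 4 3; -3 2 1)], sign=+1
⇒ 4πI² = 14700/20449
I = (-1)√(14700/20449/(4π)) = -0.23917605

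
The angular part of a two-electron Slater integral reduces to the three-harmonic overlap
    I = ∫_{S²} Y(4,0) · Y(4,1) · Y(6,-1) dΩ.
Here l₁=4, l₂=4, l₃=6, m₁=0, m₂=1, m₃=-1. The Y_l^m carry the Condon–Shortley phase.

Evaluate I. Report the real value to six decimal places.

-0.103072

Checks pass: Σm=0; 14 even; l₃=6∈[0,8].
(2·4+1)(2·4+1)(2·6+1) = 1053
Δ: 2! 6! 6! / 15! → 1/1261260
sum: t=0:+1/4608 t=1:−1/1296 t=2:+1/4608 = -7/20736
3j²(4 4 6; 0 0 0) = Δ·Π!·Σ² = 20/1287  (sign -1)
sum: t=0:+1/11520 t=1:−1/1728 t=2:+1/3456 = -7/34560
3j²(4 4 6; 0 1 -1) = Δ·Π!·Σ² = 7/858  (sign +1)
combine: 4πI² = 1053·20/1287·7/858 = 210/1573
take √, sign -1: I = -0.10307192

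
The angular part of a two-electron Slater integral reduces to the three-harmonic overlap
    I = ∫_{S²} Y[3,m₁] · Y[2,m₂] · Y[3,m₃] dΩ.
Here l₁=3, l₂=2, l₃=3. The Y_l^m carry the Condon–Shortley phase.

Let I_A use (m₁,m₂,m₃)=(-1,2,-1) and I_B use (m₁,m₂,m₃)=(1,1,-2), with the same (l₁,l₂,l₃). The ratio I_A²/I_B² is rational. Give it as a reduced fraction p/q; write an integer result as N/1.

8/5

Shared (l₁,l₂,l₃)=(3,2,3): N and (l;000)² cancel in I_A²/I_B².
A: Δ = 2!·4!·2!/9! = 1/3780; Racah Σ t=2..2: t=2:+1/16 = 1/16; ⇒ 3j(3 2 3; -1 2 -1)² = 2/35, sgn +1
B: Δ = 2!·4!·2!/9! = 1/3780; Racah Σ t=1..2: t=1:−1/12 t=2:+1/48 = -1/16; ⇒ 3j(3 2 3; 1 1 -2)² = 1/28, sgn +1
I_A²/I_B² = (2/35)/(1/28) = 8/5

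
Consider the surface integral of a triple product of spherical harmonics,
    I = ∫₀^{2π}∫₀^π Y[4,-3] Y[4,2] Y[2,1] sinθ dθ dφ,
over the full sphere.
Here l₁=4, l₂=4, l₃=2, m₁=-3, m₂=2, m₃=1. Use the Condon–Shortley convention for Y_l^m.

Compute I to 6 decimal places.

Checks pass: Σm=0; 10 even; l₃=2∈[0,8].
(2·4+1)(2·4+1)(2·2+1) = 405
Δ: 6! 2! 2! / 11! → 1/13860
sum: t=2:+1/192 t=3:−1/36 t=4:+1/192 = -5/288
3j²(4 4 2; 0 0 0) = Δ·Π!·Σ² = 20/693  (sign -1)
sum: t=5:−1/240 t=6:+1/1440 = -1/288
3j²(4 4 2; -3 2 1) = Δ·Π!·Σ² = 5/132  (sign +1)
combine: 4πI² = 405·20/693·5/132 = 375/847
take √, sign -1: I = -0.18770204

-0.187702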